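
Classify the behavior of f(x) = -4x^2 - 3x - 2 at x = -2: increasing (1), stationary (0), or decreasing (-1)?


Compute f'(x) to determine behavior:
f'(x) = -8x - 3
f'(-2) = -8 * (-2) - 3
= 16 - 3
= 13
Since f'(-2) > 0, the function is increasing (1)

1


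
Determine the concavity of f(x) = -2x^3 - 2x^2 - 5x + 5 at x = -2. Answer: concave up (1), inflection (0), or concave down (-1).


Concavity is determined by the sign of f''(x).
f(x) = -2x^3 - 2x^2 - 5x + 5
f'(x) = -6x^2 - 4x - 5
f''(x) = -12x - 4
f''(-2) = -12 * (-2) - 4
= 24 - 4
= 20
Since f''(-2) > 0, the function is concave up (1)

1


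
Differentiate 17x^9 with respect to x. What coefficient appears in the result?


We apply the power rule: d/dx [ax^n] = a*n * x^(n-1)
d/dx [17x^9]
= 17 * 9 * x^(9-1)
= 153x^8
The coefficient is 153

153


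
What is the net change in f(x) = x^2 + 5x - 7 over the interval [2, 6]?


Net change = f(b) - f(a)
f(x) = x^2 + 5x - 7
Compute f(6):
f(6) = 1 * 6^2 + 5 * 6 - 7
= 36 + 30 - 7
= 59
Compute f(2):
f(2) = 1 * 2^2 + 5 * 2 - 7
= 4 + 10 - 7
= 7
Net change = 59 - 7 = 52

52


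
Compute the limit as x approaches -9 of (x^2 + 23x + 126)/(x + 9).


Direct substitution gives 0/0, so we factor the numerator.
Factor: (x^2 + 23x + 126) = (x + 9)(x + 14)
Cancel the common factor (x + 9):
(x^2 + 23x + 126)/(x + 9) = (x + 14)
Now substitute x = -9:
= (-9) - (-14) = 5

5


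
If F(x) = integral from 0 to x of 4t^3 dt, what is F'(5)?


By the Fundamental Theorem of Calculus (Part 1):
If F(x) = integral from 0 to x of f(t) dt, then F'(x) = f(x)
Here f(t) = 4t^3
So F'(x) = 4x^3
Evaluate at x = 5:
F'(5) = 4 * 5^3
= 4 * 125
= 500

500


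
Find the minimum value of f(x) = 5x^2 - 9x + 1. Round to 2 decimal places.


For a quadratic f(x) = ax^2 + bx + c with a > 0, the minimum is at the vertex.
Vertex x-coordinate: x = -b/(2a)
x = -(-9) / (2 * 5)
x = 9/10
Substitute back to find the minimum value:
f(9/10) = 5 * (9/10)^2 - 9 * (9/10) + 1
= 81/20 - 81/10 + 1
= -61/20 = -3.05

-3.05


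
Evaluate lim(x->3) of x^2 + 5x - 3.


Since polynomials are continuous, we use direct substitution.
lim(x->3) of x^2 + 5x - 3
= 1 * 3^2 + 5 * 3 - 3
= 9 + 15 - 3
= 21

21


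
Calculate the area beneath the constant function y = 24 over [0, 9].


The area under a constant function y = 24 is a rectangle.
Width = 9 - 0 = 9
Height = 24
Area = width * height
= 9 * 24
= 216

216


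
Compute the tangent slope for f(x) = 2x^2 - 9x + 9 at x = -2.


The slope of the tangent line equals f'(x) at the point.
f(x) = 2x^2 - 9x + 9
f'(x) = 4x - 9
At x = -2:
f'(-2) = 4 * (-2) - 9
= -8 - 9
= -17

-17


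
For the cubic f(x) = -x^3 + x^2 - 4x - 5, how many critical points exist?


Find where f'(x) = 0:
f(x) = -x^3 + x^2 - 4x - 5
f'(x) = -3x^2 + 2x - 4
This is a quadratic in x. Use the discriminant to count real roots.
Discriminant = (2)^2 - 4 * (-3) * (-4)
= 4 - 48
= -44
Since discriminant < 0, f'(x) = 0 has no real solutions.
Number of critical points: 0

0


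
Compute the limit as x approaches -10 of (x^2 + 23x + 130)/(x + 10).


Direct substitution gives 0/0, so we factor the numerator.
Factor: (x^2 + 23x + 130) = (x + 10)(x + 13)
Cancel the common factor (x + 10):
(x^2 + 23x + 130)/(x + 10) = (x + 13)
Now substitute x = -10:
= (-10) - (-13) = 3

3


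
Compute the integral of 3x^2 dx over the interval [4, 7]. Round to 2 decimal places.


Find the antiderivative of 3x^2:
F(x) = 3/3 * x^3
Apply the Fundamental Theorem of Calculus:
F(7) - F(4)
= 3/3 * 7^3 - 3/3 * 4^3
= 3/3 * (343 - 64)
= 3/3 * 279
= 279 = 279.00

279.00


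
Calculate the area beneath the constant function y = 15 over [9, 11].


The area under a constant function y = 15 is a rectangle.
Width = 11 - 9 = 2
Height = 15
Area = width * height
= 2 * 15
= 30

30


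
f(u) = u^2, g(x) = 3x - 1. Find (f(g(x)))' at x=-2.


Using the chain rule: (f(g(x)))' = f'(g(x)) * g'(x)
First, find g(-2):
g(-2) = 3 * (-2) - 1 = -7
Next, f'(u) = 2u
And g'(x) = 3
So f'(g(-2)) * g'(-2)
= 2 * (-7) * 3
= -42

-42


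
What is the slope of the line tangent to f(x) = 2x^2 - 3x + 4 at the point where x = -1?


The slope of the tangent line equals f'(x) at the point.
f(x) = 2x^2 - 3x + 4
f'(x) = 4x - 3
At x = -1:
f'(-1) = 4 * (-1) - 3
= -4 - 3
= -7

-7


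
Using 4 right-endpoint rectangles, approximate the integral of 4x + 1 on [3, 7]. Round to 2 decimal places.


Right Riemann sum uses right endpoints of each subinterval.
Interval: [3, 7], n = 4
dx = (7 - 3) / 4 = 1
Right endpoints: [4, 5, 6, 7]
f values: [17, 21, 25, 29]
Sum = dx * (sum of f values)
= 1 * 92
= 92 = 92.00

92.00


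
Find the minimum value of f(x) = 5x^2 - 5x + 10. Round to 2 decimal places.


For a quadratic f(x) = ax^2 + bx + c with a > 0, the minimum is at the vertex.
Vertex x-coordinate: x = -b/(2a)
x = -(-5) / (2 * 5)
x = 5/10 = 1/2
Substitute back to find the minimum value:
f(1/2) = 5 * (1/2)^2 - 5 * (1/2) + 10
= 5/4 - 5/2 + 10
= 35/4 = 8.75

8.75


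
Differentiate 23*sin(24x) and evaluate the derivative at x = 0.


Apply the chain rule to differentiate 23*sin(24x):
d/dx [23*sin(24x)]
= 23 * cos(24x) * d/dx(24x)
= 23 * 24 * cos(24x)
= 552 * cos(24x)
Evaluate at x = 0:
= 552 * cos(0)
= 552 * 1
= 552

552


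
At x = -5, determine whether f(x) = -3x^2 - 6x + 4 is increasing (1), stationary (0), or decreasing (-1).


Compute f'(x) to determine behavior:
f'(x) = -6x - 6
f'(-5) = -6 * (-5) - 6
= 30 - 6
= 24
Since f'(-5) > 0, the function is increasing (1)

1


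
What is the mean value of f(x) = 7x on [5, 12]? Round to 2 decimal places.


Average value = 1/(b-a) * integral from a to b of f(x) dx
First compute the integral of 7x:
F(x) = (7/2)x^2
F(12) = 7/2 * 144 + 0 * 12 = 504
F(5) = 7/2 * 25 + 0 * 5 = 175/2
Integral = 504 - 175/2 = 833/2
Average = (833/2) / (12 - 5) = (833/2) / 7
= 119/2 = 59.50

59.50


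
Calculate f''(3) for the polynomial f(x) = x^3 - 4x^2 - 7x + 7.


First derivative:
f'(x) = 3x^2 - 8x - 7
Second derivative:
f''(x) = 6x - 8
Substitute x = 3:
f''(3) = 6 * 3 - 8
= 18 - 8
= 10

10


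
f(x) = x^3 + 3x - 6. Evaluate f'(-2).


Differentiate f(x) = x^3 + 3x - 6 term by term:
f'(x) = 3x^2 + 3
Substitute x = -2:
f'(-2) = 3 * (-2)^2 + 0 * (-2) + 3
= 12 + 0 + 3
= 15

15


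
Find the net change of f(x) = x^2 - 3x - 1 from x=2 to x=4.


Net change = f(b) - f(a)
f(x) = x^2 - 3x - 1
Compute f(4):
f(4) = 1 * 4^2 - 3 * 4 - 1
= 16 - 12 - 1
= 3
Compute f(2):
f(2) = 1 * 2^2 - 3 * 2 - 1
= 4 - 6 - 1
= -3
Net change = 3 - (-3) = 6

6


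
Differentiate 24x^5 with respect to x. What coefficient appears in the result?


We apply the power rule: d/dx [ax^n] = a*n * x^(n-1)
d/dx [24x^5]
= 24 * 5 * x^(5-1)
= 120x^4
The coefficient is 120

120


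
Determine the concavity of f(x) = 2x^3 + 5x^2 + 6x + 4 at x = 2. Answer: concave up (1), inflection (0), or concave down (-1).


Concavity is determined by the sign of f''(x).
f(x) = 2x^3 + 5x^2 + 6x + 4
f'(x) = 6x^2 + 10x + 6
f''(x) = 12x + 10
f''(2) = 12 * 2 + 10
= 24 + 10
= 34
Since f''(2) > 0, the function is concave up (1)

1


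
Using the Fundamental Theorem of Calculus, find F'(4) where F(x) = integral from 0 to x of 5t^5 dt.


By the Fundamental Theorem of Calculus (Part 1):
If F(x) = integral from 0 to x of f(t) dt, then F'(x) = f(x)
Here f(t) = 5t^5
So F'(x) = 5x^5
Evaluate at x = 4:
F'(4) = 5 * 4^5
= 5 * 1024
= 5120

5120


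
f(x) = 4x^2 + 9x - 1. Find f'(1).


Differentiate term by term using power and sum rules:
f(x) = 4x^2 + 9x - 1
f'(x) = 8x + 9
Substitute x = 1:
f'(1) = 8 * 1 + 9
= 8 + 9
= 17

17


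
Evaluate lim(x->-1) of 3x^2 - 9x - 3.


Since polynomials are continuous, we use direct substitution.
lim(x->-1) of 3x^2 - 9x - 3
= 3 * (-1)^2 - 9 * (-1) - 3
= 3 + 9 - 3
= 9

9


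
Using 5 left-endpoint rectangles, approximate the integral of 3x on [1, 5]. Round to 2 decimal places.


Left Riemann sum uses left endpoints of each subinterval.
Interval: [1, 5], n = 5
dx = (5 - 1) / 5 = 4/5
Left endpoints: [1, 9/5, 13/5, 17/5, 21/5]
f values: [3, 27/5, 39/5, 51/5, 63/5]
Sum = dx * (sum of f values)
= 4/5 * 39
= 156/5 = 31.20

31.20


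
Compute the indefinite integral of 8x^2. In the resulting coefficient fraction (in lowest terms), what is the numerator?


Apply the power rule for integration:
integral of ax^n dx = a/(n+1) * x^(n+1) + C
integral of 8x^2 dx
= 8/3 * x^3 + C
The coefficient in lowest terms is 8/3, and its numerator is 8

8


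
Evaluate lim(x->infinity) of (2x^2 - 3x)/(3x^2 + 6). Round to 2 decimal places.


For limits at infinity with equal-degree polynomials,
we compare leading coefficients.
Numerator leading term: 2x^2
Denominator leading term: 3x^2
Divide both by x^2:
lim = (2 - 3/x) / (3 + 6/x^2)
As x -> infinity, the 1/x and 1/x^2 terms vanish:
= 2/3 ≈ 0.67

0.67


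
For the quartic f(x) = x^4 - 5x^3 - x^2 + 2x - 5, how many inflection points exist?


Inflection points occur where f''(x) = 0 and concavity changes.
f(x) = x^4 - 5x^3 - x^2 + 2x - 5
f'(x) = 4x^3 - 15x^2 - 2x + 2
f''(x) = 12x^2 - 30x - 2
This is a quadratic in x. Use the discriminant to count real roots.
Discriminant = (-30)^2 - 4 * 12 * (-2)
= 900 - (-96)
= 996
Since discriminant > 0, f''(x) = 0 has 2 distinct real solutions.
A quadratic with two distinct real roots changes sign at each root, so concavity changes at both.
Number of inflection points: 2

2


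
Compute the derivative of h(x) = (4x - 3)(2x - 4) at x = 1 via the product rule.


Let u(x) = 4x - 3 and v(x) = 2x - 4
u'(x) = 4
v'(x) = 2
Product rule: h'(x) = u'(x)*v(x) + u(x)*v'(x)
= 4 * (2x - 4) + (4x - 3) * 2
At x = 1:
u(1) = 4 * 1 - 3 = 1
v(1) = 2 * 1 - 4 = -2
h'(1) = 4 * (-2) + 1 * 2
= -8 + 2
= -6

-6


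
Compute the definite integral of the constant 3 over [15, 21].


The integral of a constant k over [a, b] equals k * (b - a).
integral from 15 to 21 of 3 dx
= 3 * (21 - 15)
= 3 * 6
= 18

18


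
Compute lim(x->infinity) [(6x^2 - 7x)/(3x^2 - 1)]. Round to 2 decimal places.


For limits at infinity with equal-degree polynomials,
we compare leading coefficients.
Numerator leading term: 6x^2
Denominator leading term: 3x^2
Divide both by x^2:
lim = (6 - 7/x) / (3 - 1/x^2)
As x -> infinity, the 1/x and 1/x^2 terms vanish:
= 6/3 = 2 = 2.00

2.00


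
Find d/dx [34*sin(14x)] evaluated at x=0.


Apply the chain rule to differentiate 34*sin(14x):
d/dx [34*sin(14x)]
= 34 * cos(14x) * d/dx(14x)
= 34 * 14 * cos(14x)
= 476 * cos(14x)
Evaluate at x = 0:
= 476 * cos(0)
= 476 * 1
= 476

476


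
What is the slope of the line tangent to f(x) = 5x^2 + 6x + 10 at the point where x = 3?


The slope of the tangent line equals f'(x) at the point.
f(x) = 5x^2 + 6x + 10
f'(x) = 10x + 6
At x = 3:
f'(3) = 10 * 3 + 6
= 30 + 6
= 36

36


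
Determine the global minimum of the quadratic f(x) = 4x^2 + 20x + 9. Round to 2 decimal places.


For a quadratic f(x) = ax^2 + bx + c with a > 0, the minimum is at the vertex.
Vertex x-coordinate: x = -b/(2a)
x = -(20) / (2 * 4)
x = -20/8 = -5/2
Substitute back to find the minimum value:
f(-5/2) = 4 * (-5/2)^2 + 20 * (-5/2) + 9
= 25 - 50 + 9
= -16 = -16.00

-16.00


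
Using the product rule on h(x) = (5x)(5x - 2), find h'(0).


Let u(x) = 5x and v(x) = 5x - 2
u'(x) = 5
v'(x) = 5
Product rule: h'(x) = u'(x)*v(x) + u(x)*v'(x)
= 5 * (5x - 2) + (5x) * 5
At x = 0:
u(0) = 5 * 0 + 0 = 0
v(0) = 5 * 0 - 2 = -2
h'(0) = 5 * (-2) + 0 * 5
= -10 + 0
= -10

-10


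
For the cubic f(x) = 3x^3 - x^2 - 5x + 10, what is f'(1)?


Differentiate f(x) = 3x^3 - x^2 - 5x + 10 term by term:
f'(x) = 9x^2 - 2x - 5
Substitute x = 1:
f'(1) = 9 * 1^2 - 2 * 1 - 5
= 9 - 2 - 5
= 2

2


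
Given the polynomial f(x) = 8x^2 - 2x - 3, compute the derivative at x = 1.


Differentiate term by term using power and sum rules:
f(x) = 8x^2 - 2x - 3
f'(x) = 16x - 2
Substitute x = 1:
f'(1) = 16 * 1 - 2
= 16 - 2
= 14

14


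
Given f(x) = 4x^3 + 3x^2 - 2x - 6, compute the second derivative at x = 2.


First derivative:
f'(x) = 12x^2 + 6x - 2
Second derivative:
f''(x) = 24x + 6
Substitute x = 2:
f''(2) = 24 * 2 + 6
= 48 + 6
= 54

54


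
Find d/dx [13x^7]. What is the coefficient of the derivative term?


We apply the power rule: d/dx [ax^n] = a*n * x^(n-1)
d/dx [13x^7]
= 13 * 7 * x^(7-1)
= 91x^6
The coefficient is 91

91


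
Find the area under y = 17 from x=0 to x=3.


The area under a constant function y = 17 is a rectangle.
Width = 3 - 0 = 3
Height = 17
Area = width * height
= 3 * 17
= 51

51


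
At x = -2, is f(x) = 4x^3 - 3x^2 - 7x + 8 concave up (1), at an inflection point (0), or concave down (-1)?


Concavity is determined by the sign of f''(x).
f(x) = 4x^3 - 3x^2 - 7x + 8
f'(x) = 12x^2 - 6x - 7
f''(x) = 24x - 6
f''(-2) = 24 * (-2) - 6
= -48 - 6
= -54
Since f''(-2) < 0, the function is concave down (-1)

-1


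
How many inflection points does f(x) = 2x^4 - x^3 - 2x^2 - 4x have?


Inflection points occur where f''(x) = 0 and concavity changes.
f(x) = 2x^4 - x^3 - 2x^2 - 4x
f'(x) = 8x^3 - 3x^2 - 4x - 4
f''(x) = 24x^2 - 6x - 4
This is a quadratic in x. Use the discriminant to count real roots.
Discriminant = (-6)^2 - 4 * 24 * (-4)
= 36 - (-384)
= 420
Since discriminant > 0, f''(x) = 0 has 2 distinct real solutions.
A quadratic with two distinct real roots changes sign at each root, so concavity changes at both.
Number of inflection points: 2

2


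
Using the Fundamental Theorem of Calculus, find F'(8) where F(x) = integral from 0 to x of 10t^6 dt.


By the Fundamental Theorem of Calculus (Part 1):
If F(x) = integral from 0 to x of f(t) dt, then F'(x) = f(x)
Here f(t) = 10t^6
So F'(x) = 10x^6
Evaluate at x = 8:
F'(8) = 10 * 8^6
= 10 * 262144
= 2621440

2621440


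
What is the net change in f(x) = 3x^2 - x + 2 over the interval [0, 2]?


Net change = f(b) - f(a)
f(x) = 3x^2 - x + 2
Compute f(2):
f(2) = 3 * 2^2 - 1 * 2 + 2
= 12 - 2 + 2
= 12
Compute f(0):
f(0) = 3 * 0^2 - 1 * 0 + 2
= 0 + 0 + 2
= 2
Net change = 12 - 2 = 10

10


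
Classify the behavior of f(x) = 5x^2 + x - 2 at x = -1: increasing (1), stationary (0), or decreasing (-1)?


Compute f'(x) to determine behavior:
f'(x) = 10x + 1
f'(-1) = 10 * (-1) + 1
= -10 + 1
= -9
Since f'(-1) < 0, the function is decreasing (-1)

-1


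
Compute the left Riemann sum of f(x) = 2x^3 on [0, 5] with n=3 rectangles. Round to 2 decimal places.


Left Riemann sum uses left endpoints of each subinterval.
Interval: [0, 5], n = 3
dx = (5 - 0) / 3 = 5/3
Left endpoints: [0, 5/3, 10/3]
f values: [0, 250/27, 2000/27]
Sum = dx * (sum of f values)
= 5/3 * 250/3
= 1250/9 ≈ 138.89

138.89


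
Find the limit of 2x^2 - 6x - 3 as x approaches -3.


Since polynomials are continuous, we use direct substitution.
lim(x->-3) of 2x^2 - 6x - 3
= 2 * (-3)^2 - 6 * (-3) - 3
= 18 + 18 - 3
= 33

33


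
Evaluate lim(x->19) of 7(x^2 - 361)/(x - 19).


Direct substitution gives 0/0, so we factor the numerator.
Factor: 7(x^2 - 361) = 7 * (x - 19)(x + 19)
Cancel the common factor (x - 19):
7(x^2 - 361)/(x - 19) = 7 * (x + 19)
Now substitute x = 19:
= 7 * (19 + 19) = 266

266


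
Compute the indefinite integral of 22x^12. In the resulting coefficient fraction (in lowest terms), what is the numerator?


Apply the power rule for integration:
integral of ax^n dx = a/(n+1) * x^(n+1) + C
integral of 22x^12 dx
= 22/13 * x^13 + C
The coefficient in lowest terms is 22/13, and its numerator is 22

22


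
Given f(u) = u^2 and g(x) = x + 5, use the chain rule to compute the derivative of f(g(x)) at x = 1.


Using the chain rule: (f(g(x)))' = f'(g(x)) * g'(x)
First, find g(1):
g(1) = 1 * 1 + 5 = 6
Next, f'(u) = 2u
And g'(x) = 1
So f'(g(1)) * g'(1)
= 2 * 6 * 1
= 12

12


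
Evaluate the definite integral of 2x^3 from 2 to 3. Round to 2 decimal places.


Find the antiderivative of 2x^3:
F(x) = 2/4 * x^4
Apply the Fundamental Theorem of Calculus:
F(3) - F(2)
= 2/4 * 3^4 - 2/4 * 2^4
= 2/4 * (81 - 16)
= 2/4 * 65
= 65/2 = 32.50

32.50


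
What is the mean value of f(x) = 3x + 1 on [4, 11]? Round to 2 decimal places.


Average value = 1/(b-a) * integral from a to b of f(x) dx
First compute the integral of 3x + 1:
F(x) = (3/2)x^2 + x
F(11) = 3/2 * 121 + 1 * 11 = 385/2
F(4) = 3/2 * 16 + 1 * 4 = 28
Integral = 385/2 - 28 = 329/2
Average = (329/2) / (11 - 4) = (329/2) / 7
= 47/2 = 23.50

23.50


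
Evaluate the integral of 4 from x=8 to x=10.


The integral of a constant k over [a, b] equals k * (b - a).
integral from 8 to 10 of 4 dx
= 4 * (10 - 8)
= 4 * 2
= 8

8


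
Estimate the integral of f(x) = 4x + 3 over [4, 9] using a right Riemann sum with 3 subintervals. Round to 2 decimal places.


Right Riemann sum uses right endpoints of each subinterval.
Interval: [4, 9], n = 3
dx = (9 - 4) / 3 = 5/3
Right endpoints: [17/3, 22/3, 9]
f values: [77/3, 97/3, 39]
Sum = dx * (sum of f values)
= 5/3 * 97
= 485/3 ≈ 161.67

161.67


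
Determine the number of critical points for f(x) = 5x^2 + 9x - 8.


Find where f'(x) = 0:
f'(x) = 10x + 9
Set f'(x) = 0:
10x + 9 = 0
x = -9 / 10 = -9/10
This is a linear equation in x, so there is exactly one solution.
Number of critical points: 1

1


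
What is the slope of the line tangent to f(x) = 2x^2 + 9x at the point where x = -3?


The slope of the tangent line equals f'(x) at the point.
f(x) = 2x^2 + 9x
f'(x) = 4x + 9
At x = -3:
f'(-3) = 4 * (-3) + 9
= -12 + 9
= -3

-3


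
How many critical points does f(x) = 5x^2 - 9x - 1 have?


Find where f'(x) = 0:
f'(x) = 10x - 9
Set f'(x) = 0:
10x - 9 = 0
x = 9 / 10 = 9/10
This is a linear equation in x, so there is exactly one solution.
Number of critical points: 1

1


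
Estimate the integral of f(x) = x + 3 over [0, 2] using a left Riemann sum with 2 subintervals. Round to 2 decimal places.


Left Riemann sum uses left endpoints of each subinterval.
Interval: [0, 2], n = 2
dx = (2 - 0) / 2 = 1
Left endpoints: [0, 1]
f values: [3, 4]
Sum = dx * (sum of f values)
= 1 * 7
= 7 = 7.00

7.00


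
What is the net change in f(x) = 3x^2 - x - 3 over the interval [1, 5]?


Net change = f(b) - f(a)
f(x) = 3x^2 - x - 3
Compute f(5):
f(5) = 3 * 5^2 - 1 * 5 - 3
= 75 - 5 - 3
= 67
Compute f(1):
f(1) = 3 * 1^2 - 1 * 1 - 3
= 3 - 1 - 3
= -1
Net change = 67 - (-1) = 68

68


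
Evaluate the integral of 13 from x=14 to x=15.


The integral of a constant k over [a, b] equals k * (b - a).
integral from 14 to 15 of 13 dx
= 13 * (15 - 14)
= 13 * 1
= 13

13


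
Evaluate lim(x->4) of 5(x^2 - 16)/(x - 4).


Direct substitution gives 0/0, so we factor the numerator.
Factor: 5(x^2 - 16) = 5 * (x - 4)(x + 4)
Cancel the common factor (x - 4):
5(x^2 - 16)/(x - 4) = 5 * (x + 4)
Now substitute x = 4:
= 5 * (4 + 4) = 40

40


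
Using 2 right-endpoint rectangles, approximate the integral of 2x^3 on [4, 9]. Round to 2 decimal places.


Right Riemann sum uses right endpoints of each subinterval.
Interval: [4, 9], n = 2
dx = (9 - 4) / 2 = 5/2
Right endpoints: [13/2, 9]
f values: [2197/4, 1458]
Sum = dx * (sum of f values)
= 5/2 * 8029/4
= 40145/8 ≈ 5018.13

5018.13


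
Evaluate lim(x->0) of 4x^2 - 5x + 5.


Since polynomials are continuous, we use direct substitution.
lim(x->0) of 4x^2 - 5x + 5
= 4 * 0^2 - 5 * 0 + 5
= 0 + 0 + 5
= 5

5


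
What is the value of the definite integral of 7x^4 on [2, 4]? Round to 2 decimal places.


Find the antiderivative of 7x^4:
F(x) = 7/5 * x^5
Apply the Fundamental Theorem of Calculus:
F(4) - F(2)
= 7/5 * 4^5 - 7/5 * 2^5
= 7/5 * (1024 - 32)
= 7/5 * 992
= 6944/5 = 1388.80

1388.80


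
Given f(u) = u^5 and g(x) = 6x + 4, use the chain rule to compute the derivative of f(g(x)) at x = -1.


Using the chain rule: (f(g(x)))' = f'(g(x)) * g'(x)
First, find g(-1):
g(-1) = 6 * (-1) + 4 = -2
Next, f'(u) = 5u^4
And g'(x) = 6
So f'(g(-1)) * g'(-1)
= 5 * (-2)^4 * 6
= 5 * 16 * 6
= 480

480


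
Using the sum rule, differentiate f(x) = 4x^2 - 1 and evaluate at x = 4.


Differentiate term by term using power and sum rules:
f(x) = 4x^2 - 1
f'(x) = 8x
Substitute x = 4:
f'(4) = 8 * 4 + 0
= 32 + 0
= 32

32


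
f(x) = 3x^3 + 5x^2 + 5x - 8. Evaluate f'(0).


Differentiate f(x) = 3x^3 + 5x^2 + 5x - 8 term by term:
f'(x) = 9x^2 + 10x + 5
Substitute x = 0:
f'(0) = 9 * 0^2 + 10 * 0 + 5
= 0 + 0 + 5
= 5

5


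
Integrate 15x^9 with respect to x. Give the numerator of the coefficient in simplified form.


Apply the power rule for integration:
integral of ax^n dx = a/(n+1) * x^(n+1) + C
integral of 15x^9 dx
= 15/10 * x^10 + C
= 3/2 * x^10 + C
The coefficient in lowest terms is 3/2, and its numerator is 3

3


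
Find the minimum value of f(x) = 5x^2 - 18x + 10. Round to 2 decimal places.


For a quadratic f(x) = ax^2 + bx + c with a > 0, the minimum is at the vertex.
Vertex x-coordinate: x = -b/(2a)
x = -(-18) / (2 * 5)
x = 18/10 = 9/5
Substitute back to find the minimum value:
f(9/5) = 5 * (9/5)^2 - 18 * (9/5) + 10
= 81/5 - 162/5 + 10
= -31/5 = -6.20

-6.20


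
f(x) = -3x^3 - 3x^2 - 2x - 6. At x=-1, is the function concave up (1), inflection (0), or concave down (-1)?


Concavity is determined by the sign of f''(x).
f(x) = -3x^3 - 3x^2 - 2x - 6
f'(x) = -9x^2 - 6x - 2
f''(x) = -18x - 6
f''(-1) = -18 * (-1) - 6
= 18 - 6
= 12
Since f''(-1) > 0, the function is concave up (1)

1


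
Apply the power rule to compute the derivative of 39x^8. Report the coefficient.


We apply the power rule: d/dx [ax^n] = a*n * x^(n-1)
d/dx [39x^8]
= 39 * 8 * x^(8-1)
= 312x^7
The coefficient is 312

312


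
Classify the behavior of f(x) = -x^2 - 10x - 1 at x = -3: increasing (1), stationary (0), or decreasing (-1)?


Compute f'(x) to determine behavior:
f'(x) = -2x - 10
f'(-3) = -2 * (-3) - 10
= 6 - 10
= -4
Since f'(-3) < 0, the function is decreasing (-1)

-1


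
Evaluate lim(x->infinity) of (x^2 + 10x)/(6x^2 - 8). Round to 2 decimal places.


For limits at infinity with equal-degree polynomials,
we compare leading coefficients.
Numerator leading term: x^2
Denominator leading term: 6x^2
Divide both by x^2:
lim = (1 + 10/x) / (6 - 8/x^2)
As x -> infinity, the 1/x and 1/x^2 terms vanish:
= 1/6 ≈ 0.17

0.17


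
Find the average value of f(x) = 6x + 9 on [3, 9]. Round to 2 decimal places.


Average value = 1/(b-a) * integral from a to b of f(x) dx
First compute the integral of 6x + 9:
F(x) = 3x^2 + 9x
F(9) = 3 * 81 + 9 * 9 = 324
F(3) = 3 * 9 + 9 * 3 = 54
Integral = 324 - 54 = 270
Average = 270 / (9 - 3) = 270 / 6
= 45 = 45.00

45.00


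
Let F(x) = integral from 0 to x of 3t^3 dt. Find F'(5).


By the Fundamental Theorem of Calculus (Part 1):
If F(x) = integral from 0 to x of f(t) dt, then F'(x) = f(x)
Here f(t) = 3t^3
So F'(x) = 3x^3
Evaluate at x = 5:
F'(5) = 3 * 5^3
= 3 * 125
= 375

375


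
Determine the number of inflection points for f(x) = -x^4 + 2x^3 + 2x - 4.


Inflection points occur where f''(x) = 0 and concavity changes.
f(x) = -x^4 + 2x^3 + 2x - 4
f'(x) = -4x^3 + 6x^2 + 2
f''(x) = -12x^2 + 12x
This is a quadratic in x. Use the discriminant to count real roots.
Discriminant = (12)^2 - 4 * (-12) * 0
= 144 - 0
= 144
Since discriminant > 0, f''(x) = 0 has 2 distinct real solutions.
A quadratic with two distinct real roots changes sign at each root, so concavity changes at both.
Number of inflection points: 2

2


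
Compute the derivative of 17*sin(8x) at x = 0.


Apply the chain rule to differentiate 17*sin(8x):
d/dx [17*sin(8x)]
= 17 * cos(8x) * d/dx(8x)
= 17 * 8 * cos(8x)
= 136 * cos(8x)
Evaluate at x = 0:
= 136 * cos(0)
= 136 * 1
= 136

136


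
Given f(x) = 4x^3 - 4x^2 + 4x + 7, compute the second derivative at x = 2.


First derivative:
f'(x) = 12x^2 - 8x + 4
Second derivative:
f''(x) = 24x - 8
Substitute x = 2:
f''(2) = 24 * 2 - 8
= 48 - 8
= 40

40


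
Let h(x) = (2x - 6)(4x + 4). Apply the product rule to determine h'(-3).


Let u(x) = 2x - 6 and v(x) = 4x + 4
u'(x) = 2
v'(x) = 4
Product rule: h'(x) = u'(x)*v(x) + u(x)*v'(x)
= 2 * (4x + 4) + (2x - 6) * 4
At x = -3:
u(-3) = 2 * (-3) - 6 = -12
v(-3) = 4 * (-3) + 4 = -8
h'(-3) = 2 * (-8) + (-12) * 4
= -16 - 48
= -64

-64


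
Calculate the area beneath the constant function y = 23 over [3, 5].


The area under a constant function y = 23 is a rectangle.
Width = 5 - 3 = 2
Height = 23
Area = width * height
= 2 * 23
= 46

46


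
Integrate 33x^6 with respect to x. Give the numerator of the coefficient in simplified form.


Apply the power rule for integration:
integral of ax^n dx = a/(n+1) * x^(n+1) + C
integral of 33x^6 dx
= 33/7 * x^7 + C
The coefficient in lowest terms is 33/7, and its numerator is 33

33


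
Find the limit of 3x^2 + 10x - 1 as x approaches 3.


Since polynomials are continuous, we use direct substitution.
lim(x->3) of 3x^2 + 10x - 1
= 3 * 3^2 + 10 * 3 - 1
= 27 + 30 - 1
= 56

56


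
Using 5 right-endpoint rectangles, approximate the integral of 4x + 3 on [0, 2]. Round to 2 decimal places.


Right Riemann sum uses right endpoints of each subinterval.
Interval: [0, 2], n = 5
dx = (2 - 0) / 5 = 2/5
Right endpoints: [2/5, 4/5, 6/5, 8/5, 2]
f values: [23/5, 31/5, 39/5, 47/5, 11]
Sum = dx * (sum of f values)
= 2/5 * 39
= 78/5 = 15.60

15.60


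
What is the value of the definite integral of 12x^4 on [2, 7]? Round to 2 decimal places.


Find the antiderivative of 12x^4:
F(x) = 12/5 * x^5
Apply the Fundamental Theorem of Calculus:
F(7) - F(2)
= 12/5 * 7^5 - 12/5 * 2^5
= 12/5 * (16807 - 32)
= 12/5 * 16775
= 40260 = 40260.00

40260.00


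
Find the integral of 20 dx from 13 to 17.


The integral of a constant k over [a, b] equals k * (b - a).
integral from 13 to 17 of 20 dx
= 20 * (17 - 13)
= 20 * 4
= 80

80


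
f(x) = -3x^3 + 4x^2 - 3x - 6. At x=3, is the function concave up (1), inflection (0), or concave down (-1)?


Concavity is determined by the sign of f''(x).
f(x) = -3x^3 + 4x^2 - 3x - 6
f'(x) = -9x^2 + 8x - 3
f''(x) = -18x + 8
f''(3) = -18 * 3 + 8
= -54 + 8
= -46
Since f''(3) < 0, the function is concave down (-1)

-1


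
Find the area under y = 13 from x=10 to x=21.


The area under a constant function y = 13 is a rectangle.
Width = 21 - 10 = 11
Height = 13
Area = width * height
= 11 * 13
= 143

143


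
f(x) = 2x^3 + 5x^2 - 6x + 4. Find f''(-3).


First derivative:
f'(x) = 6x^2 + 10x - 6
Second derivative:
f''(x) = 12x + 10
Substitute x = -3:
f''(-3) = 12 * (-3) + 10
= -36 + 10
= -26

-26


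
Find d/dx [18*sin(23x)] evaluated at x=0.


Apply the chain rule to differentiate 18*sin(23x):
d/dx [18*sin(23x)]
= 18 * cos(23x) * d/dx(23x)
= 18 * 23 * cos(23x)
= 414 * cos(23x)
Evaluate at x = 0:
= 414 * cos(0)
= 414 * 1
= 414

414


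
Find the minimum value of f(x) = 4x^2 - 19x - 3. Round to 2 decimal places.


For a quadratic f(x) = ax^2 + bx + c with a > 0, the minimum is at the vertex.
Vertex x-coordinate: x = -b/(2a)
x = -(-19) / (2 * 4)
x = 19/8
Substitute back to find the minimum value:
f(19/8) = 4 * (19/8)^2 - 19 * (19/8) - 3
= 361/16 - 361/8 - 3
= -409/16 ≈ -25.56

-25.56


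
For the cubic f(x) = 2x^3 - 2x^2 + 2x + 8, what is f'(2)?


Differentiate f(x) = 2x^3 - 2x^2 + 2x + 8 term by term:
f'(x) = 6x^2 - 4x + 2
Substitute x = 2:
f'(2) = 6 * 2^2 - 4 * 2 + 2
= 24 - 8 + 2
= 18

18


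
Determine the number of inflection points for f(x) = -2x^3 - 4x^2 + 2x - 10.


Inflection points occur where f''(x) = 0 and concavity changes.
f(x) = -2x^3 - 4x^2 + 2x - 10
f'(x) = -6x^2 - 8x + 2
f''(x) = -12x - 8
Set f''(x) = 0:
-12x - 8 = 0
x = 8 / (-12) = -2/3
Since f''(x) is linear (degree 1), it changes sign at this point.
Therefore there is exactly 1 inflection point.

1


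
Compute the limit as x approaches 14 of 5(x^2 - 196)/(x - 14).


Direct substitution gives 0/0, so we factor the numerator.
Factor: 5(x^2 - 196) = 5 * (x - 14)(x + 14)
Cancel the common factor (x - 14):
5(x^2 - 196)/(x - 14) = 5 * (x + 14)
Now substitute x = 14:
= 5 * (14 + 14) = 140

140


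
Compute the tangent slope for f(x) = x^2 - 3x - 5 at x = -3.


The slope of the tangent line equals f'(x) at the point.
f(x) = x^2 - 3x - 5
f'(x) = 2x - 3
At x = -3:
f'(-3) = 2 * (-3) - 3
= -6 - 3
= -9

-9


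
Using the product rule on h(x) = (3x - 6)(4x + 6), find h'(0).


Let u(x) = 3x - 6 and v(x) = 4x + 6
u'(x) = 3
v'(x) = 4
Product rule: h'(x) = u'(x)*v(x) + u(x)*v'(x)
= 3 * (4x + 6) + (3x - 6) * 4
At x = 0:
u(0) = 3 * 0 - 6 = -6
v(0) = 4 * 0 + 6 = 6
h'(0) = 3 * 6 + (-6) * 4
= 18 - 24
= -6

-6


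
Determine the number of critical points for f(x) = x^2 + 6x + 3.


Find where f'(x) = 0:
f'(x) = 2x + 6
Set f'(x) = 0:
2x + 6 = 0
x = -6 / 2 = -3
This is a linear equation in x, so there is exactly one solution.
Number of critical points: 1

1


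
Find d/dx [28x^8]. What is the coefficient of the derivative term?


We apply the power rule: d/dx [ax^n] = a*n * x^(n-1)
d/dx [28x^8]
= 28 * 8 * x^(8-1)
= 224x^7
The coefficient is 224

224


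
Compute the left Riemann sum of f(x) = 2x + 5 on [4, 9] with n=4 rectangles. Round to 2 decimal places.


Left Riemann sum uses left endpoints of each subinterval.
Interval: [4, 9], n = 4
dx = (9 - 4) / 4 = 5/4
Left endpoints: [4, 21/4, 13/2, 31/4]
f values: [13, 31/2, 18, 41/2]
Sum = dx * (sum of f values)
= 5/4 * 67
= 335/4 = 83.75

83.75


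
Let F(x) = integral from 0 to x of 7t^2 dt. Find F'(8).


By the Fundamental Theorem of Calculus (Part 1):
If F(x) = integral from 0 to x of f(t) dt, then F'(x) = f(x)
Here f(t) = 7t^2
So F'(x) = 7x^2
Evaluate at x = 8:
F'(8) = 7 * 8^2
= 7 * 64
= 448

448


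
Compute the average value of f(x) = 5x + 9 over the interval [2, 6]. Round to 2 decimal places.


Average value = 1/(b-a) * integral from a to b of f(x) dx
First compute the integral of 5x + 9:
F(x) = (5/2)x^2 + 9x
F(6) = 5/2 * 36 + 9 * 6 = 144
F(2) = 5/2 * 4 + 9 * 2 = 28
Integral = 144 - 28 = 116
Average = 116 / (6 - 2) = 116 / 4
= 29 = 29.00

29.00


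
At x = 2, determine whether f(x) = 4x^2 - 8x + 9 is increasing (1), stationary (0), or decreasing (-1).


Compute f'(x) to determine behavior:
f'(x) = 8x - 8
f'(2) = 8 * 2 - 8
= 16 - 8
= 8
Since f'(2) > 0, the function is increasing (1)

1


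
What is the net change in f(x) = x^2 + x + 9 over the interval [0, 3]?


Net change = f(b) - f(a)
f(x) = x^2 + x + 9
Compute f(3):
f(3) = 1 * 3^2 + 1 * 3 + 9
= 9 + 3 + 9
= 21
Compute f(0):
f(0) = 1 * 0^2 + 1 * 0 + 9
= 0 + 0 + 9
= 9
Net change = 21 - 9 = 12

12


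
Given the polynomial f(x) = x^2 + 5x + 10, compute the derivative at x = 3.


Differentiate term by term using power and sum rules:
f(x) = x^2 + 5x + 10
f'(x) = 2x + 5
Substitute x = 3:
f'(3) = 2 * 3 + 5
= 6 + 5
= 11

11


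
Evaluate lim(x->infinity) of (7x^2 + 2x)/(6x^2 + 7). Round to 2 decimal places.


For limits at infinity with equal-degree polynomials,
we compare leading coefficients.
Numerator leading term: 7x^2
Denominator leading term: 6x^2
Divide both by x^2:
lim = (7 + 2/x) / (6 + 7/x^2)
As x -> infinity, the 1/x and 1/x^2 terms vanish:
= 7/6 ≈ 1.17

1.17


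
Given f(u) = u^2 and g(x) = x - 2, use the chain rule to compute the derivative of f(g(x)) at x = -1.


Using the chain rule: (f(g(x)))' = f'(g(x)) * g'(x)
First, find g(-1):
g(-1) = 1 * (-1) - 2 = -3
Next, f'(u) = 2u
And g'(x) = 1
So f'(g(-1)) * g'(-1)
= 2 * (-3) * 1
= -6

-6


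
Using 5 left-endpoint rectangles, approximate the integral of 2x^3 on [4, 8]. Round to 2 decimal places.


Left Riemann sum uses left endpoints of each subinterval.
Interval: [4, 8], n = 5
dx = (8 - 4) / 5 = 4/5
Left endpoints: [4, 24/5, 28/5, 32/5, 36/5]
f values: [128, 27648/125, 43904/125, 65536/125, 93312/125]
Sum = dx * (sum of f values)
= 4/5 * 9856/5
= 39424/25 = 1576.96

1576.96


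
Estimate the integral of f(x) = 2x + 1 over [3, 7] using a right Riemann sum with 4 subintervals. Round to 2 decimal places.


Right Riemann sum uses right endpoints of each subinterval.
Interval: [3, 7], n = 4
dx = (7 - 3) / 4 = 1
Right endpoints: [4, 5, 6, 7]
f values: [9, 11, 13, 15]
Sum = dx * (sum of f values)
= 1 * 48
= 48 = 48.00

48.00


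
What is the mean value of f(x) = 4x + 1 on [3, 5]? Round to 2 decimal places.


Average value = 1/(b-a) * integral from a to b of f(x) dx
First compute the integral of 4x + 1:
F(x) = 2x^2 + x
F(5) = 2 * 25 + 1 * 5 = 55
F(3) = 2 * 9 + 1 * 3 = 21
Integral = 55 - 21 = 34
Average = 34 / (5 - 3) = 34 / 2
= 17 = 17.00

17.00


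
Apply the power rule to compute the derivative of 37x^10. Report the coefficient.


We apply the power rule: d/dx [ax^n] = a*n * x^(n-1)
d/dx [37x^10]
= 37 * 10 * x^(10-1)
= 370x^9
The coefficient is 370

370


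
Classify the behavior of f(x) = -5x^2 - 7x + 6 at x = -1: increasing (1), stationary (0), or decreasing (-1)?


Compute f'(x) to determine behavior:
f'(x) = -10x - 7
f'(-1) = -10 * (-1) - 7
= 10 - 7
= 3
Since f'(-1) > 0, the function is increasing (1)

1


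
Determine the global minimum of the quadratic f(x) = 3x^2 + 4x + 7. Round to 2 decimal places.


For a quadratic f(x) = ax^2 + bx + c with a > 0, the minimum is at the vertex.
Vertex x-coordinate: x = -b/(2a)
x = -(4) / (2 * 3)
x = -4/6 = -2/3
Substitute back to find the minimum value:
f(-2/3) = 3 * (-2/3)^2 + 4 * (-2/3) + 7
= 4/3 - 8/3 + 7
= 17/3 ≈ 5.67

5.67


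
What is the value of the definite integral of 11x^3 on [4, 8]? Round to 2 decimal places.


Find the antiderivative of 11x^3:
F(x) = 11/4 * x^4
Apply the Fundamental Theorem of Calculus:
F(8) - F(4)
= 11/4 * 8^4 - 11/4 * 4^4
= 11/4 * (4096 - 256)
= 11/4 * 3840
= 10560 = 10560.00

10560.00


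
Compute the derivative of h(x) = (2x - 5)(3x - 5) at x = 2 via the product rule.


Let u(x) = 2x - 5 and v(x) = 3x - 5
u'(x) = 2
v'(x) = 3
Product rule: h'(x) = u'(x)*v(x) + u(x)*v'(x)
= 2 * (3x - 5) + (2x - 5) * 3
At x = 2:
u(2) = 2 * 2 - 5 = -1
v(2) = 3 * 2 - 5 = 1
h'(2) = 2 * 1 + (-1) * 3
= 2 - 3
= -1

-1


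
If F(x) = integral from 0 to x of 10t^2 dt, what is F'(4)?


By the Fundamental Theorem of Calculus (Part 1):
If F(x) = integral from 0 to x of f(t) dt, then F'(x) = f(x)
Here f(t) = 10t^2
So F'(x) = 10x^2
Evaluate at x = 4:
F'(4) = 10 * 4^2
= 10 * 16
= 160

160


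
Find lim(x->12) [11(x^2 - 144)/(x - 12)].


Direct substitution gives 0/0, so we factor the numerator.
Factor: 11(x^2 - 144) = 11 * (x - 12)(x + 12)
Cancel the common factor (x - 12):
11(x^2 - 144)/(x - 12) = 11 * (x + 12)
Now substitute x = 12:
= 11 * (12 + 12) = 264

264


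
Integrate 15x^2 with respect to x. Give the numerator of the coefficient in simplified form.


Apply the power rule for integration:
integral of ax^n dx = a/(n+1) * x^(n+1) + C
integral of 15x^2 dx
= 15/3 * x^3 + C
= 5 * x^3 + C
The coefficient in lowest terms is 5 = 5/1, so its numerator is 5

5


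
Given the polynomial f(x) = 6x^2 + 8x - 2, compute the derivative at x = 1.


Differentiate term by term using power and sum rules:
f(x) = 6x^2 + 8x - 2
f'(x) = 12x + 8
Substitute x = 1:
f'(1) = 12 * 1 + 8
= 12 + 8
= 20

20


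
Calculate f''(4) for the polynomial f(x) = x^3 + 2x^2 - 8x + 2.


First derivative:
f'(x) = 3x^2 + 4x - 8
Second derivative:
f''(x) = 6x + 4
Substitute x = 4:
f''(4) = 6 * 4 + 4
= 24 + 4
= 28

28


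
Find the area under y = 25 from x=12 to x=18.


The area under a constant function y = 25 is a rectangle.
Width = 18 - 12 = 6
Height = 25
Area = width * height
= 6 * 25
= 150

150


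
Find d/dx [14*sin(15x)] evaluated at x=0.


Apply the chain rule to differentiate 14*sin(15x):
d/dx [14*sin(15x)]
= 14 * cos(15x) * d/dx(15x)
= 14 * 15 * cos(15x)
= 210 * cos(15x)
Evaluate at x = 0:
= 210 * cos(0)
= 210 * 1
= 210

210


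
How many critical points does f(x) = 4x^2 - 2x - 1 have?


Find where f'(x) = 0:
f'(x) = 8x - 2
Set f'(x) = 0:
8x - 2 = 0
x = 2 / 8 = 1/4
This is a linear equation in x, so there is exactly one solution.
Number of critical points: 1

1


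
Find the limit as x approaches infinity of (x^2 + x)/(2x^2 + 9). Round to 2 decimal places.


For limits at infinity with equal-degree polynomials,
we compare leading coefficients.
Numerator leading term: x^2
Denominator leading term: 2x^2
Divide both by x^2:
lim = (1 + 1/x) / (2 + 9/x^2)
As x -> infinity, the 1/x and 1/x^2 terms vanish:
= 1/2 = 0.50

0.50


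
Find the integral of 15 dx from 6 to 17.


The integral of a constant k over [a, b] equals k * (b - a).
integral from 6 to 17 of 15 dx
= 15 * (17 - 6)
= 15 * 11
= 165

165


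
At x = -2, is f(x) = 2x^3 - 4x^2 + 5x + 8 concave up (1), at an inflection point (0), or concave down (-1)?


Concavity is determined by the sign of f''(x).
f(x) = 2x^3 - 4x^2 + 5x + 8
f'(x) = 6x^2 - 8x + 5
f''(x) = 12x - 8
f''(-2) = 12 * (-2) - 8
= -24 - 8
= -32
Since f''(-2) < 0, the function is concave down (-1)

-1


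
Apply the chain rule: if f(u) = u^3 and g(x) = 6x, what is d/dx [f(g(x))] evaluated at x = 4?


Using the chain rule: (f(g(x)))' = f'(g(x)) * g'(x)
First, find g(4):
g(4) = 6 * 4 + 0 = 24
Next, f'(u) = 3u^2
And g'(x) = 6
So f'(g(4)) * g'(4)
= 3 * 24^2 * 6
= 3 * 576 * 6
= 10368

10368


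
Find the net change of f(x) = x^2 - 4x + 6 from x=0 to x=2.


Net change = f(b) - f(a)
f(x) = x^2 - 4x + 6
Compute f(2):
f(2) = 1 * 2^2 - 4 * 2 + 6
= 4 - 8 + 6
= 2
Compute f(0):
f(0) = 1 * 0^2 - 4 * 0 + 6
= 0 + 0 + 6
= 6
Net change = 2 - 6 = -4

-4


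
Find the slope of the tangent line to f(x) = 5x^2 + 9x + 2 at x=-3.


The slope of the tangent line equals f'(x) at the point.
f(x) = 5x^2 + 9x + 2
f'(x) = 10x + 9
At x = -3:
f'(-3) = 10 * (-3) + 9
= -30 + 9
= -21

-21


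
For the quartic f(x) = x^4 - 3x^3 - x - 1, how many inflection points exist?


Inflection points occur where f''(x) = 0 and concavity changes.
f(x) = x^4 - 3x^3 - x - 1
f'(x) = 4x^3 - 9x^2 - 1
f''(x) = 12x^2 - 18x
This is a quadratic in x. Use the discriminant to count real roots.
Discriminant = (-18)^2 - 4 * 12 * 0
= 324 - 0
= 324
Since discriminant > 0, f''(x) = 0 has 2 distinct real solutions.
A quadratic with two distinct real roots changes sign at each root, so concavity changes at both.
Number of inflection points: 2

2


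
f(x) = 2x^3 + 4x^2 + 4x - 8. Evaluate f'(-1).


Differentiate f(x) = 2x^3 + 4x^2 + 4x - 8 term by term:
f'(x) = 6x^2 + 8x + 4
Substitute x = -1:
f'(-1) = 6 * (-1)^2 + 8 * (-1) + 4
= 6 - 8 + 4
= 2

2


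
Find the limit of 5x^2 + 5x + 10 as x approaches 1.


Since polynomials are continuous, we use direct substitution.
lim(x->1) of 5x^2 + 5x + 10
= 5 * 1^2 + 5 * 1 + 10
= 5 + 5 + 10
= 20

20


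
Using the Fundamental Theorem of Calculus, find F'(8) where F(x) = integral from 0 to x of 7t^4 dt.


By the Fundamental Theorem of Calculus (Part 1):
If F(x) = integral from 0 to x of f(t) dt, then F'(x) = f(x)
Here f(t) = 7t^4
So F'(x) = 7x^4
Evaluate at x = 8:
F'(8) = 7 * 8^4
= 7 * 4096
= 28672

28672


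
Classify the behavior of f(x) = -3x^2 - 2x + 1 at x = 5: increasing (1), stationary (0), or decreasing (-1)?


Compute f'(x) to determine behavior:
f'(x) = -6x - 2
f'(5) = -6 * 5 - 2
= -30 - 2
= -32
Since f'(5) < 0, the function is decreasing (-1)

-1


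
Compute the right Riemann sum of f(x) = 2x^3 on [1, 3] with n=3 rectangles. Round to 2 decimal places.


Right Riemann sum uses right endpoints of each subinterval.
Interval: [1, 3], n = 3
dx = (3 - 1) / 3 = 2/3
Right endpoints: [5/3, 7/3, 3]
f values: [250/27, 686/27, 54]
Sum = dx * (sum of f values)
= 2/3 * 266/3
= 532/9 ≈ 59.11

59.11


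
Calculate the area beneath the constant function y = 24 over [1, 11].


The area under a constant function y = 24 is a rectangle.
Width = 11 - 1 = 10
Height = 24
Area = width * height
= 10 * 24
= 240

240


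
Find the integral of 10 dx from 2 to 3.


The integral of a constant k over [a, b] equals k * (b - a).
integral from 2 to 3 of 10 dx
= 10 * (3 - 2)
= 10 * 1
= 10

10


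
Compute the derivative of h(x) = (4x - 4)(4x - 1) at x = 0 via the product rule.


Let u(x) = 4x - 4 and v(x) = 4x - 1
u'(x) = 4
v'(x) = 4
Product rule: h'(x) = u'(x)*v(x) + u(x)*v'(x)
= 4 * (4x - 1) + (4x - 4) * 4
At x = 0:
u(0) = 4 * 0 - 4 = -4
v(0) = 4 * 0 - 1 = -1
h'(0) = 4 * (-1) + (-4) * 4
= -4 - 16
= -20

-20
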